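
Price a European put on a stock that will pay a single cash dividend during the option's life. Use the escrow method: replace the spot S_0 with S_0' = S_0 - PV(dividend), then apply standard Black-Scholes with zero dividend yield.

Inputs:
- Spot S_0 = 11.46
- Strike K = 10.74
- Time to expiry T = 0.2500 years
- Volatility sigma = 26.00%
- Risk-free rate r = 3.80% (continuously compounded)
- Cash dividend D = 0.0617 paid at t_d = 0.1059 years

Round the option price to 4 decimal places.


Answer: Price = 0.2695

Derivation:
PV(D) = D * exp(-r * t_d) = 0.0617 * 0.99598389 = 0.06145221
S_0' = S_0 - PV(D) = 11.4600 - 0.06145221 = 11.39854779
d1 = (ln(S_0'/K) + (r + sigma^2/2)*T) / (sigma*sqrt(T)) = 0.59585286
d2 = d1 - sigma*sqrt(T) = 0.46585286
exp(-rT) = 0.99054498
N(-d1) = 0.27563676; N(-d2) = 0.32066041
P = K * exp(-rT) * N(-d2) - S_0' * N(-d1) = 10.7400 * 0.99054498 * 0.32066041 - 11.39854779 * 0.27563676 = 0.2695


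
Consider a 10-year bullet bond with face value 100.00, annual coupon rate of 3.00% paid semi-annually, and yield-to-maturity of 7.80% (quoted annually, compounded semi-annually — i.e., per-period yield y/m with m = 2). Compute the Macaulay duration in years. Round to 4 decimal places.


Coupon per period c = face * coupon_rate / m = 1.500000
Periods per year m = 2; per-period yield y/m = 0.039000
Number of cashflows N = 20
Cashflows (t years, CF_t, discount factor 1/(1+y/m)^(m*t), PV):
  t = 0.5000: CF_t = 1.500000, DF = 0.962464, PV = 1.443696
  t = 1.0000: CF_t = 1.500000, DF = 0.926337, PV = 1.389505
  t = 1.5000: CF_t = 1.500000, DF = 0.891566, PV = 1.337349
  t = 2.0000: CF_t = 1.500000, DF = 0.858100, PV = 1.287150
  t = 2.5000: CF_t = 1.500000, DF = 0.825890, PV = 1.238835
  t = 3.0000: CF_t = 1.500000, DF = 0.794889, PV = 1.192334
  t = 3.5000: CF_t = 1.500000, DF = 0.765052, PV = 1.147579
  t = 4.0000: CF_t = 1.500000, DF = 0.736335, PV = 1.104503
  t = 4.5000: CF_t = 1.500000, DF = 0.708696, PV = 1.063044
  t = 5.0000: CF_t = 1.500000, DF = 0.682094, PV = 1.023142
  t = 5.5000: CF_t = 1.500000, DF = 0.656491, PV = 0.984737
  t = 6.0000: CF_t = 1.500000, DF = 0.631849, PV = 0.947774
  t = 6.5000: CF_t = 1.500000, DF = 0.608132, PV = 0.912198
  t = 7.0000: CF_t = 1.500000, DF = 0.585305, PV = 0.877958
  t = 7.5000: CF_t = 1.500000, DF = 0.563335, PV = 0.845003
  t = 8.0000: CF_t = 1.500000, DF = 0.542190, PV = 0.813285
  t = 8.5000: CF_t = 1.500000, DF = 0.521838, PV = 0.782757
  t = 9.0000: CF_t = 1.500000, DF = 0.502250, PV = 0.753375
  t = 9.5000: CF_t = 1.500000, DF = 0.483398, PV = 0.725097
  t = 10.0000: CF_t = 101.500000, DF = 0.465253, PV = 47.223165
Price P = sum_t PV_t = 67.092484
Macaulay numerator sum_t t * PV_t:
  t * PV_t at t = 0.5000: 0.721848
  t * PV_t at t = 1.0000: 1.389505
  t * PV_t at t = 1.5000: 2.006023
  t * PV_t at t = 2.0000: 2.574299
  t * PV_t at t = 2.5000: 3.097088
  t * PV_t at t = 3.0000: 3.577002
  t * PV_t at t = 3.5000: 4.016525
  t * PV_t at t = 4.0000: 4.418012
  t * PV_t at t = 4.5000: 4.783699
  t * PV_t at t = 5.0000: 5.115708
  t * PV_t at t = 5.5000: 5.416053
  t * PV_t at t = 6.0000: 5.686643
  t * PV_t at t = 6.5000: 5.929287
  t * PV_t at t = 7.0000: 6.145704
  t * PV_t at t = 7.5000: 6.337520
  t * PV_t at t = 8.0000: 6.506276
  t * PV_t at t = 8.5000: 6.653434
  t * PV_t at t = 9.0000: 6.780378
  t * PV_t at t = 9.5000: 6.888417
  t * PV_t at t = 10.0000: 472.231650
Macaulay duration D = (sum_t t * PV_t) / P = 560.275073 / 67.092484 = 8.350787

Answer: Macaulay duration = 8.3508 years


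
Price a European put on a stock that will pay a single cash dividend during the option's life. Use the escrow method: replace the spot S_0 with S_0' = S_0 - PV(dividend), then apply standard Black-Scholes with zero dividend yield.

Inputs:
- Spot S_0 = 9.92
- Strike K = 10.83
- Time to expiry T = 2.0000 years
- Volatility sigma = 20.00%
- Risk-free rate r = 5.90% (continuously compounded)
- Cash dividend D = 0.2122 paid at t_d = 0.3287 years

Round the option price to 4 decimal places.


PV(D) = D * exp(-r * t_d) = 0.2122 * 0.98079354 = 0.20812439
S_0' = S_0 - PV(D) = 9.9200 - 0.20812439 = 9.71187561
d1 = (ln(S_0'/K) + (r + sigma^2/2)*T) / (sigma*sqrt(T)) = 0.17334498
d2 = d1 - sigma*sqrt(T) = -0.10949773
exp(-rT) = 0.88869605
N(-d1) = 0.43119013; N(-d2) = 0.54359614
P = K * exp(-rT) * N(-d2) - S_0' * N(-d1) = 10.8300 * 0.88869605 * 0.54359614 - 9.71187561 * 0.43119013 = 1.0442

Answer: Price = 1.0442


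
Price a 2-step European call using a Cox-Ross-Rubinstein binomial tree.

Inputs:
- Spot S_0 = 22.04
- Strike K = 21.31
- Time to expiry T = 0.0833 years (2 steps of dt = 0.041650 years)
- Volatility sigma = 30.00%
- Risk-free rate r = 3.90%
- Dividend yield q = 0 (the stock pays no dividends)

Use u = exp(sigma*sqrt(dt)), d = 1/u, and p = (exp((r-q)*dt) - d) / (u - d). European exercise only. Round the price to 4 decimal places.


Answer: Price = V(0,0) = 1.2539

Derivation:
dt = T/N = 0.041650
u = exp(sigma*sqrt(dt)) = 1.063138; d = 1/u = 0.940612
p = (exp((r-q)*dt) - d) / (u - d) = 0.497966
Discount per step: exp(-r*dt) = 0.998377
Stock lattice S(k, i) with i counting down-moves:
  k=0: S(0,0) = 22.0400
  k=1: S(1,0) = 23.4316; S(1,1) = 20.7311
  k=2: S(2,0) = 24.9110; S(2,1) = 22.0400; S(2,2) = 19.4999
Terminal payoffs V(N, i) = max(S_T - K, 0):
  V(2,0) = 3.600988; V(2,1) = 0.730000; V(2,2) = 0.000000
Backward induction: V(k, i) = exp(-r*dt) * [p * V(k+1, i) + (1-p) * V(k+1, i+1)].
  V(1,0) = exp(-r*dt) * [p*3.600988 + (1-p)*0.730000] = 2.156150
  V(1,1) = exp(-r*dt) * [p*0.730000 + (1-p)*0.000000] = 0.362926
  V(0,0) = exp(-r*dt) * [p*2.156150 + (1-p)*0.362926] = 1.253853


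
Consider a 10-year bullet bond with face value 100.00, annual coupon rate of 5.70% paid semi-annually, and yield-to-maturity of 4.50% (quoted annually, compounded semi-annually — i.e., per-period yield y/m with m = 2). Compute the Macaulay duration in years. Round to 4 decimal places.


Coupon per period c = face * coupon_rate / m = 2.850000
Periods per year m = 2; per-period yield y/m = 0.022500
Number of cashflows N = 20
Cashflows (t years, CF_t, discount factor 1/(1+y/m)^(m*t), PV):
  t = 0.5000: CF_t = 2.850000, DF = 0.977995, PV = 2.787286
  t = 1.0000: CF_t = 2.850000, DF = 0.956474, PV = 2.725952
  t = 1.5000: CF_t = 2.850000, DF = 0.935427, PV = 2.665968
  t = 2.0000: CF_t = 2.850000, DF = 0.914843, PV = 2.607304
  t = 2.5000: CF_t = 2.850000, DF = 0.894712, PV = 2.549930
  t = 3.0000: CF_t = 2.850000, DF = 0.875024, PV = 2.493819
  t = 3.5000: CF_t = 2.850000, DF = 0.855769, PV = 2.438943
  t = 4.0000: CF_t = 2.850000, DF = 0.836938, PV = 2.385274
  t = 4.5000: CF_t = 2.850000, DF = 0.818522, PV = 2.332787
  t = 5.0000: CF_t = 2.850000, DF = 0.800510, PV = 2.281454
  t = 5.5000: CF_t = 2.850000, DF = 0.782895, PV = 2.231251
  t = 6.0000: CF_t = 2.850000, DF = 0.765667, PV = 2.182152
  t = 6.5000: CF_t = 2.850000, DF = 0.748819, PV = 2.134134
  t = 7.0000: CF_t = 2.850000, DF = 0.732341, PV = 2.087173
  t = 7.5000: CF_t = 2.850000, DF = 0.716226, PV = 2.041245
  t = 8.0000: CF_t = 2.850000, DF = 0.700466, PV = 1.996328
  t = 8.5000: CF_t = 2.850000, DF = 0.685052, PV = 1.952399
  t = 9.0000: CF_t = 2.850000, DF = 0.669978, PV = 1.909436
  t = 9.5000: CF_t = 2.850000, DF = 0.655235, PV = 1.867419
  t = 10.0000: CF_t = 102.850000, DF = 0.640816, PV = 65.907974
Price P = sum_t PV_t = 109.578227
Macaulay numerator sum_t t * PV_t:
  t * PV_t at t = 0.5000: 1.393643
  t * PV_t at t = 1.0000: 2.725952
  t * PV_t at t = 1.5000: 3.998952
  t * PV_t at t = 2.0000: 5.214607
  t * PV_t at t = 2.5000: 6.374825
  t * PV_t at t = 3.0000: 7.481458
  t * PV_t at t = 3.5000: 8.536300
  t * PV_t at t = 4.0000: 9.541097
  t * PV_t at t = 4.5000: 10.497540
  t * PV_t at t = 5.0000: 11.407269
  t * PV_t at t = 5.5000: 12.271879
  t * PV_t at t = 6.0000: 13.092914
  t * PV_t at t = 6.5000: 13.871873
  t * PV_t at t = 7.0000: 14.610210
  t * PV_t at t = 7.5000: 15.309337
  t * PV_t at t = 8.0000: 15.970620
  t * PV_t at t = 8.5000: 16.595388
  t * PV_t at t = 9.0000: 17.184926
  t * PV_t at t = 9.5000: 17.740483
  t * PV_t at t = 10.0000: 659.079741
Macaulay duration D = (sum_t t * PV_t) / P = 862.899014 / 109.578227 = 7.874731

Answer: Macaulay duration = 7.8747 years


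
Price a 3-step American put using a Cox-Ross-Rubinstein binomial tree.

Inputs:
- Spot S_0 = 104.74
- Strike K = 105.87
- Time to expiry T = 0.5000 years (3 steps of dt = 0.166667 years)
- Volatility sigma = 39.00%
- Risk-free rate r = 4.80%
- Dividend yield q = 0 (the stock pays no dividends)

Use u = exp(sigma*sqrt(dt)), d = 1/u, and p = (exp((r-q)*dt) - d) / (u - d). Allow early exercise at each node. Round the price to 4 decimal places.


Answer: Price = V(0,0) = 11.8916

Derivation:
dt = T/N = 0.166667
u = exp(sigma*sqrt(dt)) = 1.172592; d = 1/u = 0.852811
p = (exp((r-q)*dt) - d) / (u - d) = 0.485397
Discount per step: exp(-r*dt) = 0.992032
Stock lattice S(k, i) with i counting down-moves:
  k=0: S(0,0) = 104.7400
  k=1: S(1,0) = 122.8173; S(1,1) = 89.3235
  k=2: S(2,0) = 144.0146; S(2,1) = 104.7400; S(2,2) = 76.1761
  k=3: S(3,0) = 168.8704; S(3,1) = 122.8173; S(3,2) = 89.3235; S(3,3) = 64.9638
Terminal payoffs V(N, i) = max(K - S_T, 0):
  V(3,0) = 0.000000; V(3,1) = 0.000000; V(3,2) = 16.546532; V(3,3) = 40.906174
Backward induction: V(k, i) = exp(-r*dt) * [p * V(k+1, i) + (1-p) * V(k+1, i+1)]; then take max(V_cont, immediate exercise) for American.
  V(2,0) = exp(-r*dt) * [p*0.000000 + (1-p)*0.000000] = 0.000000; exercise = 0.000000; V(2,0) = max -> 0.000000
  V(2,1) = exp(-r*dt) * [p*0.000000 + (1-p)*16.546532] = 8.447045; exercise = 1.130000; V(2,1) = max -> 8.447045
  V(2,2) = exp(-r*dt) * [p*16.546532 + (1-p)*40.906174] = 28.850345; exercise = 29.693926; V(2,2) = max -> 29.693926
  V(1,0) = exp(-r*dt) * [p*0.000000 + (1-p)*8.447045] = 4.312237; exercise = 0.000000; V(1,0) = max -> 4.312237
  V(1,1) = exp(-r*dt) * [p*8.447045 + (1-p)*29.693926] = 19.226323; exercise = 16.546532; V(1,1) = max -> 19.226323
  V(0,0) = exp(-r*dt) * [p*4.312237 + (1-p)*19.226323] = 11.891555; exercise = 1.130000; V(0,0) = max -> 11.891555


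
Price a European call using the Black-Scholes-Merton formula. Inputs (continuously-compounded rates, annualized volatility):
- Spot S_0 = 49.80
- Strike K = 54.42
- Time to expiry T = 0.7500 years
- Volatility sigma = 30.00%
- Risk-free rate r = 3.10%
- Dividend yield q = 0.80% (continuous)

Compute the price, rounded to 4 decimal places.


d1 = (ln(S/K) + (r - q + 0.5*sigma^2) * T) / (sigma * sqrt(T)) = -0.14517184
d2 = d1 - sigma * sqrt(T) = -0.40497946
exp(-rT) = 0.97701820; exp(-qT) = 0.99401796
C = S_0 * exp(-qT) * N(d1) - K * exp(-rT) * N(d2)
N(d1) = 0.44228760; N(d2) = 0.34274631
C = 49.8000 * 0.99401796 * 0.44228760 - 54.4200 * 0.97701820 * 0.34274631 = 3.6706

Answer: Price = 3.6706


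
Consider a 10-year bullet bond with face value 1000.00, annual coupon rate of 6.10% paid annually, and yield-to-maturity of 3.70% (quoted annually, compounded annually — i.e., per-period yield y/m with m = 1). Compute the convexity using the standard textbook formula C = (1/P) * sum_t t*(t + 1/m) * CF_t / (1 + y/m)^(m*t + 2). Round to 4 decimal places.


Answer: Convexity = 75.1660

Derivation:
Coupon per period c = face * coupon_rate / m = 61.000000
Periods per year m = 1; per-period yield y/m = 0.037000
Number of cashflows N = 10
Cashflows (t years, CF_t, discount factor 1/(1+y/m)^(m*t), PV):
  t = 1.0000: CF_t = 61.000000, DF = 0.964320, PV = 58.823529
  t = 2.0000: CF_t = 61.000000, DF = 0.929913, PV = 56.724715
  t = 3.0000: CF_t = 61.000000, DF = 0.896734, PV = 54.700786
  t = 4.0000: CF_t = 61.000000, DF = 0.864739, PV = 52.749070
  t = 5.0000: CF_t = 61.000000, DF = 0.833885, PV = 50.866992
  t = 6.0000: CF_t = 61.000000, DF = 0.804132, PV = 49.052065
  t = 7.0000: CF_t = 61.000000, DF = 0.775441, PV = 47.301895
  t = 8.0000: CF_t = 61.000000, DF = 0.747773, PV = 45.614171
  t = 9.0000: CF_t = 61.000000, DF = 0.721093, PV = 43.986664
  t = 10.0000: CF_t = 1061.000000, DF = 0.695364, PV = 737.781600
Price P = sum_t PV_t = 1197.601487
Convexity numerator sum_t t*(t + 1/m) * CF_t / (1+y/m)^(m*t + 2):
  t = 1.0000: term = 109.401572
  t = 2.0000: term = 316.494422
  t = 3.0000: term = 610.403899
  t = 4.0000: term = 981.041304
  t = 5.0000: term = 1419.056852
  t = 6.0000: term = 1915.795171
  t = 7.0000: term = 2463.253194
  t = 8.0000: term = 3054.040328
  t = 9.0000: term = 3681.340801
  t = 10.0000: term = 75468.026346
Convexity = (1/P) * sum = 90018.853888 / 1197.601487 = 75.165950


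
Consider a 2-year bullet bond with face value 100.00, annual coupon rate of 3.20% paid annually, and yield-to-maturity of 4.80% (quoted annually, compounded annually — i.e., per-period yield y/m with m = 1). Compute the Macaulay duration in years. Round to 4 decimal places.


Coupon per period c = face * coupon_rate / m = 3.200000
Periods per year m = 1; per-period yield y/m = 0.048000
Number of cashflows N = 2
Cashflows (t years, CF_t, discount factor 1/(1+y/m)^(m*t), PV):
  t = 1.0000: CF_t = 3.200000, DF = 0.954198, PV = 3.053435
  t = 2.0000: CF_t = 103.200000, DF = 0.910495, PV = 93.963056
Price P = sum_t PV_t = 97.016491
Macaulay numerator sum_t t * PV_t:
  t * PV_t at t = 1.0000: 3.053435
  t * PV_t at t = 2.0000: 187.926112
Macaulay duration D = (sum_t t * PV_t) / P = 190.979547 / 97.016491 = 1.968527

Answer: Macaulay duration = 1.9685 years


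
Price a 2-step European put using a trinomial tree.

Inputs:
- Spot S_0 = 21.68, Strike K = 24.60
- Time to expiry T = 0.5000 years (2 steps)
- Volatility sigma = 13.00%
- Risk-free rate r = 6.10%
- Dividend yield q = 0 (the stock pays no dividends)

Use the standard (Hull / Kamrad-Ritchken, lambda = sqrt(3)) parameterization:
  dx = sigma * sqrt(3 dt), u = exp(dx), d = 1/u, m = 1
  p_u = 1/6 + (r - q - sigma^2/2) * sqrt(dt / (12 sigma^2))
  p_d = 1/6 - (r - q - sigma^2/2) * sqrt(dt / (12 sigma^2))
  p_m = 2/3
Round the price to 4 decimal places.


dt = T/N = 0.250000; dx = sigma*sqrt(3*dt) = 0.112583
u = exp(dx) = 1.119165; d = 1/u = 0.893523
p_u = 0.225012, p_m = 0.666667, p_d = 0.108321
Discount per step: exp(-r*dt) = 0.984866
Stock lattice S(k, j) with j the centered position index:
  k=0: S(0,+0) = 21.6800
  k=1: S(1,-1) = 19.3716; S(1,+0) = 21.6800; S(1,+1) = 24.2635
  k=2: S(2,-2) = 17.3089; S(2,-1) = 19.3716; S(2,+0) = 21.6800; S(2,+1) = 24.2635; S(2,+2) = 27.1549
Terminal payoffs V(N, j) = max(K - S_T, 0):
  V(2,-2) = 7.291052; V(2,-1) = 5.228423; V(2,+0) = 2.920000; V(2,+1) = 0.336492; V(2,+2) = 0.000000
Backward induction: V(k, j) = exp(-r*dt) * [p_u * V(k+1, j+1) + p_m * V(k+1, j) + p_d * V(k+1, j-1)]
  V(1,-1) = exp(-r*dt) * [p_u*2.920000 + p_m*5.228423 + p_d*7.291052] = 4.857777
  V(1,+0) = exp(-r*dt) * [p_u*0.336492 + p_m*2.920000 + p_d*5.228423] = 2.549551
  V(1,+1) = exp(-r*dt) * [p_u*0.000000 + p_m*0.336492 + p_d*2.920000] = 0.532444
  V(0,+0) = exp(-r*dt) * [p_u*0.532444 + p_m*2.549551 + p_d*4.857777] = 2.310205

Answer: Price = V(0,0) = 2.3102


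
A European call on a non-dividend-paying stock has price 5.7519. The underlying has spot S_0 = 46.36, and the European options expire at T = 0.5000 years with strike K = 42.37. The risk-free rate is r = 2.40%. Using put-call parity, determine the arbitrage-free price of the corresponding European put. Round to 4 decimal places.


Answer: Put price = 1.2565

Derivation:
Put-call parity: C - P = S_0 * exp(-qT) - K * exp(-rT).
S_0 * exp(-qT) = 46.3600 * 1.00000000 = 46.36000000
K * exp(-rT) = 42.3700 * 0.98807171 = 41.86459847
P = C - S*exp(-qT) + K*exp(-rT)
P = 5.7519 - 46.36000000 + 41.86459847 = 1.2565


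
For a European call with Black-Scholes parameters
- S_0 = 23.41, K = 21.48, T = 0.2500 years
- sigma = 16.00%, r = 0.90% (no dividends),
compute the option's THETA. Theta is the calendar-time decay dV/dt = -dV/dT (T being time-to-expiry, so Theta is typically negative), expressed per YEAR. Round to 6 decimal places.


Answer: Theta = -0.942163

Derivation:
d1 = 1.1436376483; d2 = 1.0636376483
phi(d1) = 0.2074443707; exp(-qT) = 1.0000000000; exp(-rT) = 0.9977525294
Theta = -S*exp(-qT)*phi(d1)*sigma/(2*sqrt(T)) - r*K*exp(-rT)*N(d2) + q*S*exp(-qT)*N(d1)
N(d1) = 0.8736130292; N(d2) = 0.8562535598; sqrt(T) = 0.5000000000
Term 1 = -23.4100 * 1.0000000000 * 0.2074443707 * 0.1600 / (2 * 0.5000000000) = -0.7770036349
Term 2 = -0.0090 * 21.4800 * 0.9977525294 * 0.8562535598 = -0.1651589123
Term 3 = 0 (no dividend yield, q = 0)
Theta = -0.7770036349 + (-0.1651589123) + (0.0000000000) = -0.942163


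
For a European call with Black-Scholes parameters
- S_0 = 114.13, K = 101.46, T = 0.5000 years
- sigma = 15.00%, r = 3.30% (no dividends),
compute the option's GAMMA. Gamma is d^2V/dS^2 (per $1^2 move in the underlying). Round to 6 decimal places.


Answer: Gamma = 0.013826

Derivation:
d1 = 1.3180330623; d2 = 1.2119670451
phi(d1) = 0.1673707094; exp(-qT) = 1.0000000000; exp(-rT) = 0.9836353794
Gamma = exp(-qT) * phi(d1) / (S * sigma * sqrt(T)) = 1.0000000000 * 0.1673707094 / (114.1300 * 0.1500 * 0.7071067812) = 0.013826


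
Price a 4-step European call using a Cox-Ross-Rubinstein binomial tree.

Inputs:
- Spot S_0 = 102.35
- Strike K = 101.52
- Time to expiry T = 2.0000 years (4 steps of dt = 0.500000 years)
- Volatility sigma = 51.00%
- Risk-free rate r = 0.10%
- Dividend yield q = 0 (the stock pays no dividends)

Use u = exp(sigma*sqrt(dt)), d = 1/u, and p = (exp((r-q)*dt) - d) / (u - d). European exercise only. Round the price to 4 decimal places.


dt = T/N = 0.500000
u = exp(sigma*sqrt(dt)) = 1.434225; d = 1/u = 0.697241
p = (exp((r-q)*dt) - d) / (u - d) = 0.411487
Discount per step: exp(-r*dt) = 0.999500
Stock lattice S(k, i) with i counting down-moves:
  k=0: S(0,0) = 102.3500
  k=1: S(1,0) = 146.7929; S(1,1) = 71.3626
  k=2: S(2,0) = 210.5340; S(2,1) = 102.3500; S(2,2) = 49.7569
  k=3: S(3,0) = 301.9531; S(3,1) = 146.7929; S(3,2) = 71.3626; S(3,3) = 34.6925
  k=4: S(4,0) = 433.0686; S(4,1) = 210.5340; S(4,2) = 102.3500; S(4,3) = 49.7569; S(4,4) = 24.1891
Terminal payoffs V(N, i) = max(S_T - K, 0):
  V(4,0) = 331.548600; V(4,1) = 109.014014; V(4,2) = 0.830000; V(4,3) = 0.000000; V(4,4) = 0.000000
Backward induction: V(k, i) = exp(-r*dt) * [p * V(k+1, i) + (1-p) * V(k+1, i+1)].
  V(3,0) = exp(-r*dt) * [p*331.548600 + (1-p)*109.014014] = 200.483841
  V(3,1) = exp(-r*dt) * [p*109.014014 + (1-p)*0.830000] = 45.323650
  V(3,2) = exp(-r*dt) * [p*0.830000 + (1-p)*0.000000] = 0.341364
  V(3,3) = exp(-r*dt) * [p*0.000000 + (1-p)*0.000000] = 0.000000
  V(2,0) = exp(-r*dt) * [p*200.483841 + (1-p)*45.323650] = 109.115484
  V(2,1) = exp(-r*dt) * [p*45.323650 + (1-p)*0.341364] = 18.841568
  V(2,2) = exp(-r*dt) * [p*0.341364 + (1-p)*0.000000] = 0.140396
  V(1,0) = exp(-r*dt) * [p*109.115484 + (1-p)*18.841568] = 55.960125
  V(1,1) = exp(-r*dt) * [p*18.841568 + (1-p)*0.140396] = 7.831769
  V(0,0) = exp(-r*dt) * [p*55.960125 + (1-p)*7.831769] = 27.622148

Answer: Price = V(0,0) = 27.6221


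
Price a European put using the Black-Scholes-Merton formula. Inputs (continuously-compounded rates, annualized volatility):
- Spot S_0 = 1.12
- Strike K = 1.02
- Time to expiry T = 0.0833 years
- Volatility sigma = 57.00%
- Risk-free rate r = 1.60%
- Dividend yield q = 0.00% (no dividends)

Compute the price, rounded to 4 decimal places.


d1 = (ln(S/K) + (r - q + 0.5*sigma^2) * T) / (sigma * sqrt(T)) = 0.65886379
d2 = d1 - sigma * sqrt(T) = 0.49435187
exp(-rT) = 0.99866809; exp(-qT) = 1.00000000
P = K * exp(-rT) * N(-d2) - S_0 * exp(-qT) * N(-d1)
N(-d1) = 0.25499162; N(-d2) = 0.31052885
P = 1.0200 * 0.99866809 * 0.31052885 - 1.1200 * 1.00000000 * 0.25499162 = 0.0307

Answer: Price = 0.0307


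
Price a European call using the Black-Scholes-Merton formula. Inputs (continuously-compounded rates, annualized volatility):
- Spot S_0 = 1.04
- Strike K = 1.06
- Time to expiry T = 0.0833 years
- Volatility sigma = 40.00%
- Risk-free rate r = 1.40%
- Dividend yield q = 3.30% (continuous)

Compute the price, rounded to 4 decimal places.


d1 = (ln(S/K) + (r - q + 0.5*sigma^2) * T) / (sigma * sqrt(T)) = -0.12098106
d2 = d1 - sigma * sqrt(T) = -0.23642801
exp(-rT) = 0.99883448; exp(-qT) = 0.99725487
C = S_0 * exp(-qT) * N(d1) - K * exp(-rT) * N(d2)
N(d1) = 0.45185302; N(d2) = 0.40655028
C = 1.0400 * 0.99725487 * 0.45185302 - 1.0600 * 0.99883448 * 0.40655028 = 0.0382

Answer: Price = 0.0382


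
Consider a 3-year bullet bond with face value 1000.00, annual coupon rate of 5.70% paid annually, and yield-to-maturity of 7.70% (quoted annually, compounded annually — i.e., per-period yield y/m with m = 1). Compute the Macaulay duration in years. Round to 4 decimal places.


Coupon per period c = face * coupon_rate / m = 57.000000
Periods per year m = 1; per-period yield y/m = 0.077000
Number of cashflows N = 3
Cashflows (t years, CF_t, discount factor 1/(1+y/m)^(m*t), PV):
  t = 1.0000: CF_t = 57.000000, DF = 0.928505, PV = 52.924791
  t = 2.0000: CF_t = 57.000000, DF = 0.862122, PV = 49.140939
  t = 3.0000: CF_t = 1057.000000, DF = 0.800484, PV = 846.112045
Price P = sum_t PV_t = 948.177775
Macaulay numerator sum_t t * PV_t:
  t * PV_t at t = 1.0000: 52.924791
  t * PV_t at t = 2.0000: 98.281878
  t * PV_t at t = 3.0000: 2538.336134
Macaulay duration D = (sum_t t * PV_t) / P = 2689.542803 / 948.177775 = 2.836539

Answer: Macaulay duration = 2.8365 years


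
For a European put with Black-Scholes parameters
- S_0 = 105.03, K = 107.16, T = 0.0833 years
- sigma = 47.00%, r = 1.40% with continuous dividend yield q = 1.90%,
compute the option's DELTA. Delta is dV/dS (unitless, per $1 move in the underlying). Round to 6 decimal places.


Answer: Delta = -0.532331

Derivation:
d1 = -0.0832511719; d2 = -0.2189013470
phi(d1) = 0.3975621869; exp(-qT) = 0.9984185518; exp(-rT) = 0.9988344797
N(-d1) = 0.5331740877
Delta = -exp(-qT) * N(-d1) = -0.9984185518 * 0.5331740877 = -0.532331


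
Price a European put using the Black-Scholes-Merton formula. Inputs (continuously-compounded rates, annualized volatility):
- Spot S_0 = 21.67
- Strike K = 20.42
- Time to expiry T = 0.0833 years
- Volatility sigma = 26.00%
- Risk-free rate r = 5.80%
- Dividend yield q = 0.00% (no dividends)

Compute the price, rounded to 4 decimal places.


d1 = (ln(S/K) + (r - q + 0.5*sigma^2) * T) / (sigma * sqrt(T)) = 0.89366306
d2 = d1 - sigma * sqrt(T) = 0.81862254
exp(-rT) = 0.99518025; exp(-qT) = 1.00000000
P = K * exp(-rT) * N(-d2) - S_0 * exp(-qT) * N(-d1)
N(-d1) = 0.18575110; N(-d2) = 0.20650090
P = 20.4200 * 0.99518025 * 0.20650090 - 21.6700 * 1.00000000 * 0.18575110 = 0.1712

Answer: Price = 0.1712


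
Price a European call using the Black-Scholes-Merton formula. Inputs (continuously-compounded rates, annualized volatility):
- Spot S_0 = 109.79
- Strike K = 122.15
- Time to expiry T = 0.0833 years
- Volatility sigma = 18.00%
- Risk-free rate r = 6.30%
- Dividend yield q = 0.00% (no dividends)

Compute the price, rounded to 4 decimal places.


Answer: Price = 0.0578

Derivation:
d1 = (ln(S/K) + (r - q + 0.5*sigma^2) * T) / (sigma * sqrt(T)) = -1.92648333
d2 = d1 - sigma * sqrt(T) = -1.97843446
exp(-rT) = 0.99476585; exp(-qT) = 1.00000000
C = S_0 * exp(-qT) * N(d1) - K * exp(-rT) * N(d2)
N(d1) = 0.02702203; N(d2) = 0.02393986
C = 109.7900 * 1.00000000 * 0.02702203 - 122.1500 * 0.99476585 * 0.02393986 = 0.0578


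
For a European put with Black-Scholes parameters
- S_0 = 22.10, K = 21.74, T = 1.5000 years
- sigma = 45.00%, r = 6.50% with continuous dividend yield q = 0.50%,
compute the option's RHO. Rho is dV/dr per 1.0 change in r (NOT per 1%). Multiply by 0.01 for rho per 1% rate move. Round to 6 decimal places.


d1 = 0.4686667274; d2 = -0.0824684648
phi(d1) = 0.3574489287; exp(-qT) = 0.9925280548; exp(-rT) = 0.9071023416
N(-d2) = 0.5328629028
Rho = -K*T*exp(-rT)*N(-d2) = -21.7400 * 1.5000 * 0.9071023416 * 0.5328629028 = -15.762408

Answer: Rho = -15.762408


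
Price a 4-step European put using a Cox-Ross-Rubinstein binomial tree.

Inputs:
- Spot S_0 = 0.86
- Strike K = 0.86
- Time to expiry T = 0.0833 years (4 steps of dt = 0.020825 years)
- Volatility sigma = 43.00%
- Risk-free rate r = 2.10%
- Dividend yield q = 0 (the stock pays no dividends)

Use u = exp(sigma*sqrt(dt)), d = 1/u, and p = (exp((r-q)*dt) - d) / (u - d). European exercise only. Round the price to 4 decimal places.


dt = T/N = 0.020825
u = exp(sigma*sqrt(dt)) = 1.064018; d = 1/u = 0.939833
p = (exp((r-q)*dt) - d) / (u - d) = 0.488014
Discount per step: exp(-r*dt) = 0.999563
Stock lattice S(k, i) with i counting down-moves:
  k=0: S(0,0) = 0.8600
  k=1: S(1,0) = 0.9151; S(1,1) = 0.8083
  k=2: S(2,0) = 0.9736; S(2,1) = 0.8600; S(2,2) = 0.7596
  k=3: S(3,0) = 1.0360; S(3,1) = 0.9151; S(3,2) = 0.8083; S(3,3) = 0.7139
  k=4: S(4,0) = 1.1023; S(4,1) = 0.9736; S(4,2) = 0.8600; S(4,3) = 0.7596; S(4,4) = 0.6710
Terminal payoffs V(N, i) = max(K - S_T, 0):
  V(4,0) = 0.000000; V(4,1) = 0.000000; V(4,2) = 0.000000; V(4,3) = 0.100373; V(4,4) = 0.189032
Backward induction: V(k, i) = exp(-r*dt) * [p * V(k+1, i) + (1-p) * V(k+1, i+1)].
  V(3,0) = exp(-r*dt) * [p*0.000000 + (1-p)*0.000000] = 0.000000
  V(3,1) = exp(-r*dt) * [p*0.000000 + (1-p)*0.000000] = 0.000000
  V(3,2) = exp(-r*dt) * [p*0.000000 + (1-p)*0.100373] = 0.051367
  V(3,3) = exp(-r*dt) * [p*0.100373 + (1-p)*0.189032] = 0.145702
  V(2,0) = exp(-r*dt) * [p*0.000000 + (1-p)*0.000000] = 0.000000
  V(2,1) = exp(-r*dt) * [p*0.000000 + (1-p)*0.051367] = 0.026288
  V(2,2) = exp(-r*dt) * [p*0.051367 + (1-p)*0.145702] = 0.099622
  V(1,0) = exp(-r*dt) * [p*0.000000 + (1-p)*0.026288] = 0.013453
  V(1,1) = exp(-r*dt) * [p*0.026288 + (1-p)*0.099622] = 0.063806
  V(0,0) = exp(-r*dt) * [p*0.013453 + (1-p)*0.063806] = 0.039216

Answer: Price = V(0,0) = 0.0392


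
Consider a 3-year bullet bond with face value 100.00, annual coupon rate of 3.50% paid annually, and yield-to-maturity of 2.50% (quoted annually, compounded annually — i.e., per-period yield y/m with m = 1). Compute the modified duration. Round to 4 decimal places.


Answer: Modified duration = 2.8305

Derivation:
Coupon per period c = face * coupon_rate / m = 3.500000
Periods per year m = 1; per-period yield y/m = 0.025000
Number of cashflows N = 3
Cashflows (t years, CF_t, discount factor 1/(1+y/m)^(m*t), PV):
  t = 1.0000: CF_t = 3.500000, DF = 0.975610, PV = 3.414634
  t = 2.0000: CF_t = 3.500000, DF = 0.951814, PV = 3.331350
  t = 3.0000: CF_t = 103.500000, DF = 0.928599, PV = 96.110039
Price P = sum_t PV_t = 102.856024
First compute Macaulay numerator sum_t t * PV_t:
  t * PV_t at t = 1.0000: 3.414634
  t * PV_t at t = 2.0000: 6.662701
  t * PV_t at t = 3.0000: 288.330117
Macaulay duration D = 298.407452 / 102.856024 = 2.901215
Modified duration = D / (1 + y/m) = 2.901215 / (1 + 0.025000) = 2.830454


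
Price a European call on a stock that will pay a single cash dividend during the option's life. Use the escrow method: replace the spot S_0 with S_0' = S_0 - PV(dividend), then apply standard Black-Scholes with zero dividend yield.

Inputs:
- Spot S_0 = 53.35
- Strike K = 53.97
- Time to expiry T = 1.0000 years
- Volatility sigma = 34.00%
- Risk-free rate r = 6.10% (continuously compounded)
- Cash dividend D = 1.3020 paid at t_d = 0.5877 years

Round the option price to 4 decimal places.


Answer: Price = 7.6215

Derivation:
PV(D) = D * exp(-r * t_d) = 1.3020 * 0.96478529 = 1.25615045
S_0' = S_0 - PV(D) = 53.3500 - 1.25615045 = 52.09384955
d1 = (ln(S_0'/K) + (r + sigma^2/2)*T) / (sigma*sqrt(T)) = 0.24534869
d2 = d1 - sigma*sqrt(T) = -0.09465131
exp(-rT) = 0.94082324
N(d1) = 0.59690677; N(d2) = 0.46229590
C = S_0' * N(d1) - K * exp(-rT) * N(d2) = 52.09384955 * 0.59690677 - 53.9700 * 0.94082324 * 0.46229590 = 7.6215


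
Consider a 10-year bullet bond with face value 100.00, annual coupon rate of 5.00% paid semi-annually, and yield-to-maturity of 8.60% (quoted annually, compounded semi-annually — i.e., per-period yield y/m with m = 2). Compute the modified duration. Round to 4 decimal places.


Coupon per period c = face * coupon_rate / m = 2.500000
Periods per year m = 2; per-period yield y/m = 0.043000
Number of cashflows N = 20
Cashflows (t years, CF_t, discount factor 1/(1+y/m)^(m*t), PV):
  t = 0.5000: CF_t = 2.500000, DF = 0.958773, PV = 2.396932
  t = 1.0000: CF_t = 2.500000, DF = 0.919245, PV = 2.298113
  t = 1.5000: CF_t = 2.500000, DF = 0.881347, PV = 2.203368
  t = 2.0000: CF_t = 2.500000, DF = 0.845012, PV = 2.112529
  t = 2.5000: CF_t = 2.500000, DF = 0.810174, PV = 2.025436
  t = 3.0000: CF_t = 2.500000, DF = 0.776773, PV = 1.941933
  t = 3.5000: CF_t = 2.500000, DF = 0.744749, PV = 1.861872
  t = 4.0000: CF_t = 2.500000, DF = 0.714045, PV = 1.785112
  t = 4.5000: CF_t = 2.500000, DF = 0.684607, PV = 1.711517
  t = 5.0000: CF_t = 2.500000, DF = 0.656382, PV = 1.640956
  t = 5.5000: CF_t = 2.500000, DF = 0.629322, PV = 1.573304
  t = 6.0000: CF_t = 2.500000, DF = 0.603376, PV = 1.508441
  t = 6.5000: CF_t = 2.500000, DF = 0.578501, PV = 1.446252
  t = 7.0000: CF_t = 2.500000, DF = 0.554651, PV = 1.386627
  t = 7.5000: CF_t = 2.500000, DF = 0.531784, PV = 1.329460
  t = 8.0000: CF_t = 2.500000, DF = 0.509860, PV = 1.274650
  t = 8.5000: CF_t = 2.500000, DF = 0.488840, PV = 1.222100
  t = 9.0000: CF_t = 2.500000, DF = 0.468687, PV = 1.171716
  t = 9.5000: CF_t = 2.500000, DF = 0.449364, PV = 1.123410
  t = 10.0000: CF_t = 102.500000, DF = 0.430838, PV = 44.160878
Price P = sum_t PV_t = 76.174607
First compute Macaulay numerator sum_t t * PV_t:
  t * PV_t at t = 0.5000: 1.198466
  t * PV_t at t = 1.0000: 2.298113
  t * PV_t at t = 1.5000: 3.305052
  t * PV_t at t = 2.0000: 4.225059
  t * PV_t at t = 2.5000: 5.063589
  t * PV_t at t = 3.0000: 5.825798
  t * PV_t at t = 3.5000: 6.516552
  t * PV_t at t = 4.0000: 7.140449
  t * PV_t at t = 4.5000: 7.701827
  t * PV_t at t = 5.0000: 8.204780
  t * PV_t at t = 5.5000: 8.653171
  t * PV_t at t = 6.0000: 9.050646
  t * PV_t at t = 6.5000: 9.400639
  t * PV_t at t = 7.0000: 9.706390
  t * PV_t at t = 7.5000: 9.970952
  t * PV_t at t = 8.0000: 10.197203
  t * PV_t at t = 8.5000: 10.387851
  t * PV_t at t = 9.0000: 10.545446
  t * PV_t at t = 9.5000: 10.672392
  t * PV_t at t = 10.0000: 441.608777
Macaulay duration D = 581.673152 / 76.174607 = 7.636051
Modified duration = D / (1 + y/m) = 7.636051 / (1 + 0.043000) = 7.321237

Answer: Modified duration = 7.3212


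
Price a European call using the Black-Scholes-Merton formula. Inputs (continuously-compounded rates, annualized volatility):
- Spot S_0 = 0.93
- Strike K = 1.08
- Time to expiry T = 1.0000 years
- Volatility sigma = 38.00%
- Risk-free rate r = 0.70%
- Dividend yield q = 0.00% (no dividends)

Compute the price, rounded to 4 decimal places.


d1 = (ln(S/K) + (r - q + 0.5*sigma^2) * T) / (sigma * sqrt(T)) = -0.18508351
d2 = d1 - sigma * sqrt(T) = -0.56508351
exp(-rT) = 0.99302444; exp(-qT) = 1.00000000
C = S_0 * exp(-qT) * N(d1) - K * exp(-rT) * N(d2)
N(d1) = 0.42658177; N(d2) = 0.28600848
C = 0.9300 * 1.00000000 * 0.42658177 - 1.0800 * 0.99302444 * 0.28600848 = 0.0900

Answer: Price = 0.0900


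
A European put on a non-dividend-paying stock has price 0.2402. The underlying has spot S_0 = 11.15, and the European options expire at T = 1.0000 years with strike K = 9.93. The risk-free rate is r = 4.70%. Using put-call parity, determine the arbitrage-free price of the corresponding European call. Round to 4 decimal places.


Put-call parity: C - P = S_0 * exp(-qT) - K * exp(-rT).
S_0 * exp(-qT) = 11.1500 * 1.00000000 = 11.15000000
K * exp(-rT) = 9.9300 * 0.95408740 = 9.47408786
C = P + S*exp(-qT) - K*exp(-rT)
C = 0.2402 + 11.15000000 - 9.47408786 = 1.9161

Answer: Call price = 1.9161


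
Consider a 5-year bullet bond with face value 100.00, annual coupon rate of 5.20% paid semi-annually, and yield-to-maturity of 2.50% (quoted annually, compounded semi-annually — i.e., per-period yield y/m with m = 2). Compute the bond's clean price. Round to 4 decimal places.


Answer: Price = 112.6165

Derivation:
Coupon per period c = face * coupon_rate / m = 2.600000
Periods per year m = 2; per-period yield y/m = 0.012500
Number of cashflows N = 10
Cashflows (t years, CF_t, discount factor 1/(1+y/m)^(m*t), PV):
  t = 0.5000: CF_t = 2.600000, DF = 0.987654, PV = 2.567901
  t = 1.0000: CF_t = 2.600000, DF = 0.975461, PV = 2.536199
  t = 1.5000: CF_t = 2.600000, DF = 0.963418, PV = 2.504888
  t = 2.0000: CF_t = 2.600000, DF = 0.951524, PV = 2.473963
  t = 2.5000: CF_t = 2.600000, DF = 0.939777, PV = 2.443420
  t = 3.0000: CF_t = 2.600000, DF = 0.928175, PV = 2.413255
  t = 3.5000: CF_t = 2.600000, DF = 0.916716, PV = 2.383461
  t = 4.0000: CF_t = 2.600000, DF = 0.905398, PV = 2.354036
  t = 4.5000: CF_t = 2.600000, DF = 0.894221, PV = 2.324974
  t = 5.0000: CF_t = 102.600000, DF = 0.883181, PV = 90.614363
Price P = sum_t PV_t = 112.616460


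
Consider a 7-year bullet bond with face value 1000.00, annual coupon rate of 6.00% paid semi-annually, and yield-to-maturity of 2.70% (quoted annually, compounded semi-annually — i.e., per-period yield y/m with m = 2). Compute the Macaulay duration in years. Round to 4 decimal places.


Answer: Macaulay duration = 5.9434 years

Derivation:
Coupon per period c = face * coupon_rate / m = 30.000000
Periods per year m = 2; per-period yield y/m = 0.013500
Number of cashflows N = 14
Cashflows (t years, CF_t, discount factor 1/(1+y/m)^(m*t), PV):
  t = 0.5000: CF_t = 30.000000, DF = 0.986680, PV = 29.600395
  t = 1.0000: CF_t = 30.000000, DF = 0.973537, PV = 29.206112
  t = 1.5000: CF_t = 30.000000, DF = 0.960569, PV = 28.817082
  t = 2.0000: CF_t = 30.000000, DF = 0.947774, PV = 28.433233
  t = 2.5000: CF_t = 30.000000, DF = 0.935150, PV = 28.054497
  t = 3.0000: CF_t = 30.000000, DF = 0.922694, PV = 27.680806
  t = 3.5000: CF_t = 30.000000, DF = 0.910403, PV = 27.312093
  t = 4.0000: CF_t = 30.000000, DF = 0.898276, PV = 26.948291
  t = 4.5000: CF_t = 30.000000, DF = 0.886311, PV = 26.589335
  t = 5.0000: CF_t = 30.000000, DF = 0.874505, PV = 26.235160
  t = 5.5000: CF_t = 30.000000, DF = 0.862857, PV = 25.885703
  t = 6.0000: CF_t = 30.000000, DF = 0.851363, PV = 25.540901
  t = 6.5000: CF_t = 30.000000, DF = 0.840023, PV = 25.200692
  t = 7.0000: CF_t = 1030.000000, DF = 0.828834, PV = 853.698822
Price P = sum_t PV_t = 1209.203123
Macaulay numerator sum_t t * PV_t:
  t * PV_t at t = 0.5000: 14.800197
  t * PV_t at t = 1.0000: 29.206112
  t * PV_t at t = 1.5000: 43.225622
  t * PV_t at t = 2.0000: 56.866466
  t * PV_t at t = 2.5000: 70.136243
  t * PV_t at t = 3.0000: 83.042419
  t * PV_t at t = 3.5000: 95.592326
  t * PV_t at t = 4.0000: 107.793165
  t * PV_t at t = 4.5000: 119.652008
  t * PV_t at t = 5.0000: 131.175802
  t * PV_t at t = 5.5000: 142.371369
  t * PV_t at t = 6.0000: 153.245408
  t * PV_t at t = 6.5000: 163.804498
  t * PV_t at t = 7.0000: 5975.891756
Macaulay duration D = (sum_t t * PV_t) / P = 7186.803390 / 1209.203123 = 5.943421


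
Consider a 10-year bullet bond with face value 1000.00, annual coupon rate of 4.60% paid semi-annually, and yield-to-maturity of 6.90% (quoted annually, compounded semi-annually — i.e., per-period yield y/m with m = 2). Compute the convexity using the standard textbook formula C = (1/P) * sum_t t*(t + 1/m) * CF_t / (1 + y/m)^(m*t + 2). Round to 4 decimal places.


Coupon per period c = face * coupon_rate / m = 23.000000
Periods per year m = 2; per-period yield y/m = 0.034500
Number of cashflows N = 20
Cashflows (t years, CF_t, discount factor 1/(1+y/m)^(m*t), PV):
  t = 0.5000: CF_t = 23.000000, DF = 0.966651, PV = 22.232963
  t = 1.0000: CF_t = 23.000000, DF = 0.934413, PV = 21.491506
  t = 1.5000: CF_t = 23.000000, DF = 0.903251, PV = 20.774776
  t = 2.0000: CF_t = 23.000000, DF = 0.873128, PV = 20.081949
  t = 2.5000: CF_t = 23.000000, DF = 0.844010, PV = 19.412227
  t = 3.0000: CF_t = 23.000000, DF = 0.815863, PV = 18.764840
  t = 3.5000: CF_t = 23.000000, DF = 0.788654, PV = 18.139043
  t = 4.0000: CF_t = 23.000000, DF = 0.762353, PV = 17.534116
  t = 4.5000: CF_t = 23.000000, DF = 0.736929, PV = 16.949363
  t = 5.0000: CF_t = 23.000000, DF = 0.712353, PV = 16.384111
  t = 5.5000: CF_t = 23.000000, DF = 0.688596, PV = 15.837710
  t = 6.0000: CF_t = 23.000000, DF = 0.665632, PV = 15.309531
  t = 6.5000: CF_t = 23.000000, DF = 0.643433, PV = 14.798967
  t = 7.0000: CF_t = 23.000000, DF = 0.621975, PV = 14.305430
  t = 7.5000: CF_t = 23.000000, DF = 0.601233, PV = 13.828352
  t = 8.0000: CF_t = 23.000000, DF = 0.581182, PV = 13.367184
  t = 8.5000: CF_t = 23.000000, DF = 0.561800, PV = 12.921396
  t = 9.0000: CF_t = 23.000000, DF = 0.543064, PV = 12.490474
  t = 9.5000: CF_t = 23.000000, DF = 0.524953, PV = 12.073924
  t = 10.0000: CF_t = 1023.000000, DF = 0.507446, PV = 519.117577
Price P = sum_t PV_t = 835.815437
Convexity numerator sum_t t*(t + 1/m) * CF_t / (1+y/m)^(m*t + 2):
  t = 0.5000: term = 10.387388
  t = 1.0000: term = 30.122923
  t = 1.5000: term = 58.236681
  t = 2.0000: term = 93.824200
  t = 2.5000: term = 136.042823
  t = 3.0000: term = 184.108218
  t = 3.5000: term = 237.291082
  t = 4.0000: term = 294.914001
  t = 4.5000: term = 356.348479
  t = 5.0000: term = 421.012112
  t = 5.5000: term = 488.365910
  t = 6.0000: term = 557.911756
  t = 6.5000: term = 629.189994
  t = 7.0000: term = 701.777144
  t = 7.5000: term = 775.283732
  t = 8.0000: term = 849.352244
  t = 8.5000: term = 923.655171
  t = 9.0000: term = 997.893171
  t = 9.5000: term = 1071.793321
  t = 10.0000: term = 50932.388457
Convexity = (1/P) * sum = 59749.898808 / 835.815437 = 71.486953

Answer: Convexity = 71.4870


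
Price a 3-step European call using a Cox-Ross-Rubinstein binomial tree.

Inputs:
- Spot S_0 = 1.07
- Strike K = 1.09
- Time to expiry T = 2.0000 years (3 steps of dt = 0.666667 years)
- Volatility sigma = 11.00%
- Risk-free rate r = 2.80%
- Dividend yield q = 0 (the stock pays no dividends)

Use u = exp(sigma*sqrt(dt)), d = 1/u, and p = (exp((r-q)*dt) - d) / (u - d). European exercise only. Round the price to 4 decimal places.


dt = T/N = 0.666667
u = exp(sigma*sqrt(dt)) = 1.093971; d = 1/u = 0.914101
p = (exp((r-q)*dt) - d) / (u - d) = 0.582314
Discount per step: exp(-r*dt) = 0.981506
Stock lattice S(k, i) with i counting down-moves:
  k=0: S(0,0) = 1.0700
  k=1: S(1,0) = 1.1705; S(1,1) = 0.9781
  k=2: S(2,0) = 1.2805; S(2,1) = 1.0700; S(2,2) = 0.8941
  k=3: S(3,0) = 1.4009; S(3,1) = 1.1705; S(3,2) = 0.9781; S(3,3) = 0.8173
Terminal payoffs V(N, i) = max(S_T - K, 0):
  V(3,0) = 0.310883; V(3,1) = 0.080549; V(3,2) = 0.000000; V(3,3) = 0.000000
Backward induction: V(k, i) = exp(-r*dt) * [p * V(k+1, i) + (1-p) * V(k+1, i+1)].
  V(2,0) = exp(-r*dt) * [p*0.310883 + (1-p)*0.080549] = 0.210706
  V(2,1) = exp(-r*dt) * [p*0.080549 + (1-p)*0.000000] = 0.046038
  V(2,2) = exp(-r*dt) * [p*0.000000 + (1-p)*0.000000] = 0.000000
  V(1,0) = exp(-r*dt) * [p*0.210706 + (1-p)*0.046038] = 0.139301
  V(1,1) = exp(-r*dt) * [p*0.046038 + (1-p)*0.000000] = 0.026313
  V(0,0) = exp(-r*dt) * [p*0.139301 + (1-p)*0.026313] = 0.090404

Answer: Price = V(0,0) = 0.0904


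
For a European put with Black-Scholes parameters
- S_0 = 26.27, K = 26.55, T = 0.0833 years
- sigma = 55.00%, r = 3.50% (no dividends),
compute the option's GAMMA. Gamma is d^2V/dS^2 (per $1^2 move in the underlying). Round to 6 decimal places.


d1 = 0.0309467962; d2 = -0.1277927704
phi(d1) = 0.3987512918; exp(-qT) = 1.0000000000; exp(-rT) = 0.9970887459
Gamma = exp(-qT) * phi(d1) / (S * sigma * sqrt(T)) = 1.0000000000 * 0.3987512918 / (26.2700 * 0.5500 * 0.2886173938) = 0.095622

Answer: Gamma = 0.095622


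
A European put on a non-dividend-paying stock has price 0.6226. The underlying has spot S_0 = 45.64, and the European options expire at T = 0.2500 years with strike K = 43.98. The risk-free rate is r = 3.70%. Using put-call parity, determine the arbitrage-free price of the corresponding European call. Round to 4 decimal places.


Put-call parity: C - P = S_0 * exp(-qT) - K * exp(-rT).
S_0 * exp(-qT) = 45.6400 * 1.00000000 = 45.64000000
K * exp(-rT) = 43.9800 * 0.99079265 = 43.57506073
C = P + S*exp(-qT) - K*exp(-rT)
C = 0.6226 + 45.64000000 - 43.57506073 = 2.6875

Answer: Call price = 2.6875


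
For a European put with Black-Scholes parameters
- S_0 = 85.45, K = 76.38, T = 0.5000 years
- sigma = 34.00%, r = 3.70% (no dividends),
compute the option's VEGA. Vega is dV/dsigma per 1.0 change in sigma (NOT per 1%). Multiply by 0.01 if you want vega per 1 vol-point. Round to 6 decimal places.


Answer: Vega = 19.337434

Derivation:
d1 = 0.6638922737; d2 = 0.4234759681
phi(d1) = 0.3200381701; exp(-qT) = 1.0000000000; exp(-rT) = 0.9816700746
Vega = S * exp(-qT) * phi(d1) * sqrt(T) = 85.4500 * 1.0000000000 * 0.3200381701 * 0.7071067812 = 19.337434
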